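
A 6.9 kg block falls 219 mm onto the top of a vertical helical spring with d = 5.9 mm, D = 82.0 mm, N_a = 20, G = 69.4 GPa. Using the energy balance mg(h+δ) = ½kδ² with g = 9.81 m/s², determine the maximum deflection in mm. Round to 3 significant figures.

261 mm

k = Gd⁴/(8D³N_a) = (69.4×10³)(5.9⁴)/(8·82.0³·20) = 0.95325 N/mm
W = mg = 6.9 × 9.81 = 67.689 N
½kδ² − Wδ − Wh = 0 → δ = (W + √(W² + 2kWh))/k
δ = (67.689 + √(4581.8 + 28261.7))/0.95325 = (67.689 + 181.23)/0.95325 = 261.12 mm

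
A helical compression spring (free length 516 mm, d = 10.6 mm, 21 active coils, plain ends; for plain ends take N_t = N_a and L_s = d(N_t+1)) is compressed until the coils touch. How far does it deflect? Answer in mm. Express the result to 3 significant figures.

N_t = 21; L_s = 10.6·22 = 233.2 mm
δ_solid = L₀ − L_s = 516 − 233.2 = 282.8 mm

283 mm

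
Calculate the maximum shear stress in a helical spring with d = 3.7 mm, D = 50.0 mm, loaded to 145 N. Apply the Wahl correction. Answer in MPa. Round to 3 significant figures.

403 MPa

Spring index C = D/d = 50.0/3.7 = 13.5135
K_W = (4C−1)/(4C−4) + 0.615/C = 53.054/50.054 + 0.0455 = 1.1054
τ₀ = 8FD/(πd³) = 8·145·50.0/(π·3.7³) = 58000/159.13 = 364.48 MPa
τ_max = K·τ₀ = 1.1054 × 364.48 = 402.91 MPa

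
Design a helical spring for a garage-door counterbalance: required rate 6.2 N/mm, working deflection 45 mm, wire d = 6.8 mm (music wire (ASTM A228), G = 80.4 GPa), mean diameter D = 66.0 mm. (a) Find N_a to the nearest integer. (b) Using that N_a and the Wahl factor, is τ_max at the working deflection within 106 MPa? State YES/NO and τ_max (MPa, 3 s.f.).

N_a = Gd⁴/(8D³k) = (80.4×10³)(6.8⁴)/(8·66.0³·6.2) = 12.06 → N_a = 12
Actual rate k = Gd⁴/(8D³·12) = 6.2286 N/mm
Working load F = kδ = 6.2286·45 = 280.29 N
C = 66.0/6.8 = 9.7059; K_W = (4C−1)/(4C−4)+0.615/C = 1.1495
τ_max = K_W·8FD/(πd³) = 1.1495·149.82 = 172.22 MPa
τ_max > 106 MPa → exceeds allowable

(a) 12 coils; (b) NO, τ_max = 172 MPa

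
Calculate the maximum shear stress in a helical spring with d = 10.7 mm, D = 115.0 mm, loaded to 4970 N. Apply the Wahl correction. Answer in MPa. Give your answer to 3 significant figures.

Spring index C = D/d = 115.0/10.7 = 10.7477
K_W = (4C−1)/(4C−4) + 0.615/C = 41.991/38.991 + 0.0572 = 1.1342
τ₀ = 8FD/(πd³) = 8·4970·115.0/(π·10.7³) = 4.5724e+06/3848.6 = 1188.1 MPa
τ_max = K·τ₀ = 1.1342 × 1188.1 = 1347.5 MPa

1350 MPa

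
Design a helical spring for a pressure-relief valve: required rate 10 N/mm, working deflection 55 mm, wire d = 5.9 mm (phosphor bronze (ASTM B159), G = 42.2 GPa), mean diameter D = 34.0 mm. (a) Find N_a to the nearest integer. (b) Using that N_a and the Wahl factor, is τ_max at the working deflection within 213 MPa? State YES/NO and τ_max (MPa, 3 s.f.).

N_a = Gd⁴/(8D³k) = (42.2×10³)(5.9⁴)/(8·34.0³·10) = 16.26 → N_a = 16
Actual rate k = Gd⁴/(8D³·16) = 10.164 N/mm
Working load F = kδ = 10.164·55 = 559.03 N
C = 34.0/5.9 = 5.7627; K_W = (4C−1)/(4C−4)+0.615/C = 1.2642
τ_max = K_W·8FD/(πd³) = 1.2642·235.67 = 297.93 MPa
τ_max > 213 MPa → exceeds allowable

(a) 16 coils; (b) NO, τ_max = 298 MPa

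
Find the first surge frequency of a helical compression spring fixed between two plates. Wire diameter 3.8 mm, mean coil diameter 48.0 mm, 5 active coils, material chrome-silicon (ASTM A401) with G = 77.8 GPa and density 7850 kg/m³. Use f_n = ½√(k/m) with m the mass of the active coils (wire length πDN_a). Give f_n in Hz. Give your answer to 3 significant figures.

k = Gd⁴/(8D³N_a) = (77.8×10³)(3.8⁴)/(8·48.0³·5) = 3.6672 N/mm = 3667.2 N/m
Wire length L = πDN_a = π·48.0·5 = 753.98 mm
m = ρ·(πd²/4)·L = 7850 × 11.341×10⁻⁶ m² × 0.75398 m = 0.067126 kg
f_n = ½√(k/m) = 0.5·√(3667.2/0.067126) = 0.5·√(54631) = 116.87 Hz

117 Hz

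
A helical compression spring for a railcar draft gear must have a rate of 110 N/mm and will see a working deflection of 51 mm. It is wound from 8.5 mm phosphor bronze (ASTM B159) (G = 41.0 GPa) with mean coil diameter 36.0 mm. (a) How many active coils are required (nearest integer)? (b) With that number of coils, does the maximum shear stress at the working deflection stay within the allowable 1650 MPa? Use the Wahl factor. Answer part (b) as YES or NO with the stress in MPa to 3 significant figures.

(a) 5 coils; (b) YES, τ_max = 1200 MPa

N_a = Gd⁴/(8D³k) = (41.0×10³)(8.5⁴)/(8·36.0³·110) = 5.213 → N_a = 5
Actual rate k = Gd⁴/(8D³·5) = 114.68 N/mm
Working load F = kδ = 114.68·51 = 5848.7 N
C = 36.0/8.5 = 4.2353; K_W = (4C−1)/(4C−4)+0.615/C = 1.3770
τ_max = K_W·8FD/(πd³) = 1.3770·873.07 = 1202.2 MPa
τ_max ≤ 1650 MPa → acceptable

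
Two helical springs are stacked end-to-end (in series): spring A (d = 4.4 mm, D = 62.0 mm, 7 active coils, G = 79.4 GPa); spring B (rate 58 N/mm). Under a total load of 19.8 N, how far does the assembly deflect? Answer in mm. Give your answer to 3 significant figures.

9.22 mm

k_A = Gd⁴/(8D³N_a) = (79.4×10³)(4.4⁴)/(8·62.0³·7) = 2.2298 N/mm
Series: 1/k_eq = 1/2.2298 + 1/58 = 0.46571; k_eq = 2.1473 N/mm
δ = F/k_eq = 19.8/2.1473 = 9.2211 mm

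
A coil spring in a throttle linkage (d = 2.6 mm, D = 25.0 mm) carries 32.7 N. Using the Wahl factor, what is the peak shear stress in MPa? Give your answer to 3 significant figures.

136 MPa

Spring index C = D/d = 25.0/2.6 = 9.6154
K_W = (4C−1)/(4C−4) + 0.615/C = 37.462/34.462 + 0.0640 = 1.1510
τ₀ = 8FD/(πd³) = 8·32.7·25.0/(π·2.6³) = 6540/55.217 = 118.44 MPa
τ_max = K·τ₀ = 1.1510 × 118.44 = 136.33 MPa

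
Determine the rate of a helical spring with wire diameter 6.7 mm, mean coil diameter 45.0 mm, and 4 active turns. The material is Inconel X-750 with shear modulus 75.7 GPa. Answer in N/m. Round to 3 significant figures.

k = Gd⁴/(8D³N_a) = (75.7×10³ × 6.7⁴) / (8 × 45.0³ × 4)
  = 1.52544e+08 / 2.916e+06 = 52.313 N/mm = 52313 N/m

52300 N/m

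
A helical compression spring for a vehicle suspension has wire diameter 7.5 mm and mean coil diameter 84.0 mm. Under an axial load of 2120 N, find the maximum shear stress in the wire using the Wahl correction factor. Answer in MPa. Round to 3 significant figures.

Spring index C = D/d = 84.0/7.5 = 11.2000
K_W = (4C−1)/(4C−4) + 0.615/C = 43.800/40.800 + 0.0549 = 1.1284
τ₀ = 8FD/(πd³) = 8·2120·84.0/(π·7.5³) = 1.42464e+06/1325.4 = 1074.9 MPa
τ_max = K·τ₀ = 1.1284 × 1074.9 = 1213 MPa

1210 MPa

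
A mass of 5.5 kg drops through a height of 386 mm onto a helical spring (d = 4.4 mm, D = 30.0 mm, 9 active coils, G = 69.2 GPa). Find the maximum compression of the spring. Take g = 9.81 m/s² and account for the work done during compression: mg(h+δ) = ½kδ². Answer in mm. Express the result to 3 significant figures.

k = Gd⁴/(8D³N_a) = (69.2×10³)(4.4⁴)/(8·30.0³·9) = 13.342 N/mm
W = mg = 5.5 × 9.81 = 53.955 N
½kδ² − Wδ − Wh = 0 → δ = (W + √(W² + 2kWh))/k
δ = (53.955 + √(2911.1 + 555737))/13.342 = (53.955 + 747.43)/13.342 = 60.065 mm

60.1 mm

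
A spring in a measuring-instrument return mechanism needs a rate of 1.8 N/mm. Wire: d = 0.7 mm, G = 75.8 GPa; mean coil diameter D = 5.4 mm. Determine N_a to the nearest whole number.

N_a = Gd⁴/(8D³k) = (75.8×10³ × 0.7⁴)/(8 × 5.4³ × 1.8)
    = 18199.6 / 2267.48 = 8.026 → 8 coils

8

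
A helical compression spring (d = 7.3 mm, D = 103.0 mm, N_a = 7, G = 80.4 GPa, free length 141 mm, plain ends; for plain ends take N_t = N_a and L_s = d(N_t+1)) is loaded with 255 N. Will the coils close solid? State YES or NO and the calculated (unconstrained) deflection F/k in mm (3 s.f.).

NO, δ = 68.3 mm

k = Gd⁴/(8D³N_a) = (80.4×10³)(7.3⁴)/(8·103.0³·7) = 3.7312 N/mm
N_t = 7; L_s = 7.3·8 = 58.4 mm; δ_solid = L₀ − L_s = 141 − 58.4 = 82.6 mm
δ = F/k = 255/3.7312 = 68.343 mm
δ < δ_solid → spring does not go solid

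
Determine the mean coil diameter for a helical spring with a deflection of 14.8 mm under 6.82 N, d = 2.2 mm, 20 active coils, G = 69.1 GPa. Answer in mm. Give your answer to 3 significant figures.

Required rate k = F/δ = 6.82/14.8 = 0.46081 N/mm
D = (Gd⁴/(8N_a·k))^(1/3) = (69.1×10³·2.2⁴/(8·20·0.46081))^(1/3)
  = (21954.6)^(1/3) = 28.0011 mm

28.0 mm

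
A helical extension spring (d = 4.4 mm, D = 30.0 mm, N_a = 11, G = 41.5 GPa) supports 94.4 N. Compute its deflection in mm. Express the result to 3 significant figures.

k = Gd⁴/(8D³N_a) = (41.5×10³)(4.4⁴)/(8·30.0³·11) = 6.5465 N/mm
δ = F/k = 94.4 / 6.5465 = 14.42 mm

14.4 mm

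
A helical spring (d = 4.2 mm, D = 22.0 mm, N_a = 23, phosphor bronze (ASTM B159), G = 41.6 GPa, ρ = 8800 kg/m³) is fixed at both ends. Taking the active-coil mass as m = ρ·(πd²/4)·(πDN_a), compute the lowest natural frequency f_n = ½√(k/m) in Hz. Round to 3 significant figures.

k = Gd⁴/(8D³N_a) = (41.6×10³)(4.2⁴)/(8·22.0³·23) = 6.607 N/mm = 6607 N/m
Wire length L = πDN_a = π·22.0·23 = 1589.6 mm
m = ρ·(πd²/4)·L = 8800 × 13.854×10⁻⁶ m² × 1.5896 m = 0.19381 kg
f_n = ½√(k/m) = 0.5·√(6607/0.19381) = 0.5·√(34090) = 92.318 Hz

92.3 Hz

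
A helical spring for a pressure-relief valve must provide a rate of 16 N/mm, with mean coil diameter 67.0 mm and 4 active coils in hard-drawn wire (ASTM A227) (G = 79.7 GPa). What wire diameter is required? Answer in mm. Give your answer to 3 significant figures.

d = (8D³N_a·k / G)^(1/4) = (8·67.0³·4·16 / (79.7×10³))^0.25
  = (1932.1)^0.25 = 6.6299 mm

6.63 mm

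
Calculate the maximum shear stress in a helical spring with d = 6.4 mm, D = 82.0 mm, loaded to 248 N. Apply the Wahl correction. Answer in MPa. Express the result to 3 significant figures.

220 MPa

Spring index C = D/d = 82.0/6.4 = 12.8125
K_W = (4C−1)/(4C−4) + 0.615/C = 50.250/47.250 + 0.0480 = 1.1115
τ₀ = 8FD/(πd³) = 8·248·82.0/(π·6.4³) = 162688/823.55 = 197.54 MPa
τ_max = K·τ₀ = 1.1115 × 197.54 = 219.57 MPa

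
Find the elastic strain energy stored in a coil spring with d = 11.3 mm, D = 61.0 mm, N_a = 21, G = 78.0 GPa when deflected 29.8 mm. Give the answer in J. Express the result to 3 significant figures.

14.8 J

k = Gd⁴/(8D³N_a) = (78.0×10³)(11.3⁴)/(8·61.0³·21) = 33.351 N/mm
U = ½kδ² = 0.5 × 33.351 × 29.8² = 14809 N·mm = 14.809 J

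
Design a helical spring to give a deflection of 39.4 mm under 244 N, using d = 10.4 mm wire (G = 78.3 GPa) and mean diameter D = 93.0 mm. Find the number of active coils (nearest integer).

23

Required rate k = F/δ = 244/39.4 = 6.1929 N/mm
N_a = Gd⁴/(8D³k) = (78.3×10³ × 10.4⁴)/(8 × 93.0³ × 6.1929)
    = 9.15999e+08 / 3.98504e+07 = 22.99 → 23 coils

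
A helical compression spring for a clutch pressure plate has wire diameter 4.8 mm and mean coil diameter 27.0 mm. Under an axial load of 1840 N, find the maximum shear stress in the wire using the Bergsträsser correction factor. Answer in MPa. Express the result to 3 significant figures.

Spring index C = D/d = 27.0/4.8 = 5.6250
K_B = (4C+2)/(4C−3) = 24.500/19.500 = 1.2564
τ₀ = 8FD/(πd³) = 8·1840·27.0/(π·4.8³) = 397440/347.44 = 1143.9 MPa
τ_max = K·τ₀ = 1.2564 × 1143.9 = 1437.2 MPa

1440 MPa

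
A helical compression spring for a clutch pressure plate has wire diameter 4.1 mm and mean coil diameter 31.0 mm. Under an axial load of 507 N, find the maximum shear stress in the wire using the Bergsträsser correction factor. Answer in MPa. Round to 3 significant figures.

Spring index C = D/d = 31.0/4.1 = 7.5610
K_B = (4C+2)/(4C−3) = 32.244/27.244 = 1.1835
τ₀ = 8FD/(πd³) = 8·507·31.0/(π·4.1³) = 125736/216.52 = 580.71 MPa
τ_max = K·τ₀ = 1.1835 × 580.71 = 687.28 MPa

687 MPa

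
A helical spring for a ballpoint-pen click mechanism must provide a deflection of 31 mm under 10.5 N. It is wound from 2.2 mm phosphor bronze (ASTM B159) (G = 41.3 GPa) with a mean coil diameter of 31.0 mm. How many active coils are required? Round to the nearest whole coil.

12

Required rate k = F/δ = 10.5/31 = 0.33871 N/mm
N_a = Gd⁴/(8D³k) = (41.3×10³ × 2.2⁴)/(8 × 31.0³ × 0.33871)
    = 967477 / 80724 = 11.99 → 12 coils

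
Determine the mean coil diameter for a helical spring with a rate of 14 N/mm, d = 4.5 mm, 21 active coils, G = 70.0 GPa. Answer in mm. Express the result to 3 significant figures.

D = (Gd⁴/(8N_a·k))^(1/3) = (70.0×10³·4.5⁴/(8·21·14))^(1/3)
  = (12204.2)^(1/3) = 23.0234 mm

23.0 mm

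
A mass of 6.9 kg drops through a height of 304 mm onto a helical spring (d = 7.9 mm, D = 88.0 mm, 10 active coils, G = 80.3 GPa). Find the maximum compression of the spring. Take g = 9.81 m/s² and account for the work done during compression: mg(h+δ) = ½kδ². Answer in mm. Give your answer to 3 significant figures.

97.3 mm

k = Gd⁴/(8D³N_a) = (80.3×10³)(7.9⁴)/(8·88.0³·10) = 5.737 N/mm
W = mg = 6.9 × 9.81 = 67.689 N
½kδ² − Wδ − Wh = 0 → δ = (W + √(W² + 2kWh))/k
δ = (67.689 + √(4581.8 + 236106))/5.737 = (67.689 + 490.6)/5.737 = 97.313 mm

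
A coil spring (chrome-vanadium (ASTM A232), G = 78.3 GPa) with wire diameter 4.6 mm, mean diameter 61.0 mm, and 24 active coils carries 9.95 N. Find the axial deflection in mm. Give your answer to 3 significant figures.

k = Gd⁴/(8D³N_a) = (78.3×10³)(4.6⁴)/(8·61.0³·24) = 0.80446 N/mm
δ = F/k = 9.95 / 0.80446 = 12.369 mm

12.4 mm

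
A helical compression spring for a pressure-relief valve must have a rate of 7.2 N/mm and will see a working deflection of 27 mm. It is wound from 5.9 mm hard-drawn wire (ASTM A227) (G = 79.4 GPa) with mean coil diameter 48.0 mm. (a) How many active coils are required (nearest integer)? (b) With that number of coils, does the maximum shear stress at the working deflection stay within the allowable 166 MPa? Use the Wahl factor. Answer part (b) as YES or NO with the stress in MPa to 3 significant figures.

N_a = Gd⁴/(8D³k) = (79.4×10³)(5.9⁴)/(8·48.0³·7.2) = 15.1 → N_a = 15
Actual rate k = Gd⁴/(8D³·15) = 7.2498 N/mm
Working load F = kδ = 7.2498·27 = 195.74 N
C = 48.0/5.9 = 8.1356; K_W = (4C−1)/(4C−4)+0.615/C = 1.1807
τ_max = K_W·8FD/(πd³) = 1.1807·116.5 = 137.55 MPa
τ_max ≤ 166 MPa → acceptable

(a) 15 coils; (b) YES, τ_max = 138 MPa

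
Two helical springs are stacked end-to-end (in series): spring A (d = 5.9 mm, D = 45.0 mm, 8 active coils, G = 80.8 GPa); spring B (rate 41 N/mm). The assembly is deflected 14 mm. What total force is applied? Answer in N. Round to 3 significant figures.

167 N

k_A = Gd⁴/(8D³N_a) = (80.8×10³)(5.9⁴)/(8·45.0³·8) = 16.788 N/mm
Series: 1/k_eq = 1/16.788 + 1/41 = 0.083956; k_eq = 11.911 N/mm
F = k_eq·δ = 11.911·14 = 166.75 N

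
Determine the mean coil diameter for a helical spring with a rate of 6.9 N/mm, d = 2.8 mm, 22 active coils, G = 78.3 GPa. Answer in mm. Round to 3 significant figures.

D = (Gd⁴/(8N_a·k))^(1/3) = (78.3×10³·2.8⁴/(8·22·6.9))^(1/3)
  = (3963.07)^(1/3) = 15.8250 mm

15.8 mm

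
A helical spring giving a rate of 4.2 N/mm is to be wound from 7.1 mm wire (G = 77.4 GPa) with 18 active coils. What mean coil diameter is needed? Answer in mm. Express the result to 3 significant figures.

68.8 mm

D = (Gd⁴/(8N_a·k))^(1/3) = (77.4×10³·7.1⁴/(8·18·4.2))^(1/3)
  = (325209)^(1/3) = 68.7682 mm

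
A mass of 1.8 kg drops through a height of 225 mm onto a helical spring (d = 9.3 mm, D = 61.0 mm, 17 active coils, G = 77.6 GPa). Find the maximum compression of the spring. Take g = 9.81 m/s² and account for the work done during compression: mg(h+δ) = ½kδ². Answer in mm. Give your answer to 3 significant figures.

21.5 mm

k = Gd⁴/(8D³N_a) = (77.6×10³)(9.3⁴)/(8·61.0³·17) = 18.805 N/mm
W = mg = 1.8 × 9.81 = 17.658 N
½kδ² − Wδ − Wh = 0 → δ = (W + √(W² + 2kWh))/k
δ = (17.658 + √(311.8 + 149424))/18.805 = (17.658 + 386.96)/18.805 = 21.517 mm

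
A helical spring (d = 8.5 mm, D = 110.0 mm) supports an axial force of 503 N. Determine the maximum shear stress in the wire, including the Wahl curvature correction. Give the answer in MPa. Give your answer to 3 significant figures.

255 MPa

Spring index C = D/d = 110.0/8.5 = 12.9412
K_W = (4C−1)/(4C−4) + 0.615/C = 50.765/47.765 + 0.0475 = 1.1103
τ₀ = 8FD/(πd³) = 8·503·110.0/(π·8.5³) = 442640/1929.3 = 229.43 MPa
τ_max = K·τ₀ = 1.1103 × 229.43 = 254.74 MPa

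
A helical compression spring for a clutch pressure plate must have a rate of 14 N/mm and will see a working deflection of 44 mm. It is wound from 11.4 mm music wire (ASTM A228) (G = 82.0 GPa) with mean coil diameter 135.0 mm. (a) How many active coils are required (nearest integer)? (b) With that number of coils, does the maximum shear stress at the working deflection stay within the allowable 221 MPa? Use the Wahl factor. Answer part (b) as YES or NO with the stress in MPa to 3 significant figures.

(a) 5 coils; (b) YES, τ_max = 161 MPa

N_a = Gd⁴/(8D³k) = (82.0×10³)(11.4⁴)/(8·135.0³·14) = 5.026 → N_a = 5
Actual rate k = Gd⁴/(8D³·5) = 14.073 N/mm
Working load F = kδ = 14.073·44 = 619.19 N
C = 135.0/11.4 = 11.8421; K_W = (4C−1)/(4C−4)+0.615/C = 1.1211
τ_max = K_W·8FD/(πd³) = 1.1211·143.68 = 161.08 MPa
τ_max ≤ 221 MPa → acceptable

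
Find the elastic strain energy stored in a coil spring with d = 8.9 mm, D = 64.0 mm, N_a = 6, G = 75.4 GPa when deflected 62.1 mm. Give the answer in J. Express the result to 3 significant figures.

72.5 J

k = Gd⁴/(8D³N_a) = (75.4×10³)(8.9⁴)/(8·64.0³·6) = 37.597 N/mm
U = ½kδ² = 0.5 × 37.597 × 62.1² = 72494 N·mm = 72.494 J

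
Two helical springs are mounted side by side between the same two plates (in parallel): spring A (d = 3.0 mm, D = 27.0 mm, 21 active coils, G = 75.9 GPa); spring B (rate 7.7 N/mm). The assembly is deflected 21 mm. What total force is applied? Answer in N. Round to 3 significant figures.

201 N

k_A = Gd⁴/(8D³N_a) = (75.9×10³)(3.0⁴)/(8·27.0³·21) = 1.8592 N/mm
Parallel: k_eq = 1.8592 + 7.7 = 9.5592 N/mm
F = k_eq·δ = 9.5592·21 = 200.74 N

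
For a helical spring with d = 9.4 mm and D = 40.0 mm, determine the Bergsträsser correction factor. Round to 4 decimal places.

C = D/d = 40.0/9.4 = 4.2553
K_B = (4C+2)/(4C−3) = 19.021/14.021 = 1.3566

1.3566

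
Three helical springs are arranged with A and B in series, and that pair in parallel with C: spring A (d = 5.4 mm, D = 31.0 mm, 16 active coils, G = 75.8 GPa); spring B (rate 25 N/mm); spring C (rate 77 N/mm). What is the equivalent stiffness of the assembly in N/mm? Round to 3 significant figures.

k_A = Gd⁴/(8D³N_a) = (75.8×10³)(5.4⁴)/(8·31.0³·16) = 16.902 N/mm
Springs A,B series: k_AB = 1/(1/16.902+1/25) = 10.084 N/mm; parallel with C: k_eq = 10.084+77 = 87.084 N/mm

87.1 N/mm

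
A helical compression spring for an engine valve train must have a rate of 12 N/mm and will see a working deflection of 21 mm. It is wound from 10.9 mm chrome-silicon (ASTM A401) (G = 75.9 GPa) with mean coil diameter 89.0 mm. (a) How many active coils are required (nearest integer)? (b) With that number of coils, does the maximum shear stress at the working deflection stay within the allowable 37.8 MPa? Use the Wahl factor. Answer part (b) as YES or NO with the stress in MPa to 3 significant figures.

(a) 16 coils; (b) NO, τ_max = 51.5 MPa

N_a = Gd⁴/(8D³k) = (75.9×10³)(10.9⁴)/(8·89.0³·12) = 15.83 → N_a = 16
Actual rate k = Gd⁴/(8D³·16) = 11.873 N/mm
Working load F = kδ = 11.873·21 = 249.34 N
C = 89.0/10.9 = 8.1651; K_W = (4C−1)/(4C−4)+0.615/C = 1.1800
τ_max = K_W·8FD/(πd³) = 1.1800·43.635 = 51.489 MPa
τ_max > 37.8 MPa → exceeds allowable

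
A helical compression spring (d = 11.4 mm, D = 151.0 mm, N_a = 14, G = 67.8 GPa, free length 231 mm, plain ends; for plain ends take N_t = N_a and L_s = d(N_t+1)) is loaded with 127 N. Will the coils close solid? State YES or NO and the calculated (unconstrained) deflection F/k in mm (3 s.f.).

k = Gd⁴/(8D³N_a) = (67.8×10³)(11.4⁴)/(8·151.0³·14) = 2.9696 N/mm
N_t = 14; L_s = 11.4·15 = 171 mm; δ_solid = L₀ − L_s = 231 − 171 = 60 mm
δ = F/k = 127/2.9696 = 42.766 mm
δ < δ_solid → spring does not go solid

NO, δ = 42.8 mm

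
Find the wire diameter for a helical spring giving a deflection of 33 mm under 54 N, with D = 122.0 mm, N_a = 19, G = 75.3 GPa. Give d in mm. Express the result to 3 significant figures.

8.80 mm

Required rate k = F/δ = 54/33 = 1.6364 N/mm
d = (8D³N_a·k / G)^(1/4) = (8·122.0³·19·1.6364 / (75.3×10³))^0.25
  = (5998)^0.25 = 8.8004 mm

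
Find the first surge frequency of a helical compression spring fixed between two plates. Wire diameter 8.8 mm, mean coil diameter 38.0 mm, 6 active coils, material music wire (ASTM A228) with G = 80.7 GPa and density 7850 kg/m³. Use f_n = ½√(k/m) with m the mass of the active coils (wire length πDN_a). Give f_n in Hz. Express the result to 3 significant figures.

366 Hz

k = Gd⁴/(8D³N_a) = (80.7×10³)(8.8⁴)/(8·38.0³·6) = 183.74 N/mm = 1.8374e+05 N/m
Wire length L = πDN_a = π·38.0·6 = 716.28 mm
m = ρ·(πd²/4)·L = 7850 × 60.821×10⁻⁶ m² × 0.71628 m = 0.34199 kg
f_n = ½√(k/m) = 0.5·√(1.8374e+05/0.34199) = 0.5·√(5.3728e+05) = 366.5 Hz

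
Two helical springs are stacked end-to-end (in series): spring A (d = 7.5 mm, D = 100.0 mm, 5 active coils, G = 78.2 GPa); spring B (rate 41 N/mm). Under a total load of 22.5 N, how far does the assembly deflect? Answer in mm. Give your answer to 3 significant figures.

k_A = Gd⁴/(8D³N_a) = (78.2×10³)(7.5⁴)/(8·100.0³·5) = 6.1857 N/mm
Series: 1/k_eq = 1/6.1857 + 1/41 = 0.18605; k_eq = 5.3748 N/mm
δ = F/k_eq = 22.5/5.3748 = 4.1862 mm

4.19 mm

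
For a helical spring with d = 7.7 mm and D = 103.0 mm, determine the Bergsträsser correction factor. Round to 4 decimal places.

1.0990

C = D/d = 103.0/7.7 = 13.3766
K_B = (4C+2)/(4C−3) = 55.506/50.506 = 1.0990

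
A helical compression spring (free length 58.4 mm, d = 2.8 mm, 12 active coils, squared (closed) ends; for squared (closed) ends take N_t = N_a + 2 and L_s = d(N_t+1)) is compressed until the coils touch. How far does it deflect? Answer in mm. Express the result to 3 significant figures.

16.4 mm

N_t = 14; L_s = 2.8·15 = 42 mm
δ_solid = L₀ − L_s = 58.4 − 42 = 16.4 mm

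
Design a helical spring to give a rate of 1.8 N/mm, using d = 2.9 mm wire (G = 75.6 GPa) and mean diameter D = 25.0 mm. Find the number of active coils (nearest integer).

24

N_a = Gd⁴/(8D³k) = (75.6×10³ × 2.9⁴)/(8 × 25.0³ × 1.8)
    = 5.34704e+06 / 225000 = 23.76 → 24 coils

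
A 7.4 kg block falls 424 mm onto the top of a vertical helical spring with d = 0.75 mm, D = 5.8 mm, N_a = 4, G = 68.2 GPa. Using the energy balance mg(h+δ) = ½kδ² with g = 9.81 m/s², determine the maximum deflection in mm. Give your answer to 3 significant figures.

156 mm

k = Gd⁴/(8D³N_a) = (68.2×10³)(0.75⁴)/(8·5.8³·4) = 3.4562 N/mm
W = mg = 7.4 × 9.81 = 72.594 N
½kδ² − Wδ − Wh = 0 → δ = (W + √(W² + 2kWh))/k
δ = (72.594 + √(5269.9 + 212761))/3.4562 = (72.594 + 466.94)/3.4562 = 156.11 mm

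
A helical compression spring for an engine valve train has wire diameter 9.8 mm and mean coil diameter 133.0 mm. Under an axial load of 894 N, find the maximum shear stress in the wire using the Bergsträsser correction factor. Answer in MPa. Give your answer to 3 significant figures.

Spring index C = D/d = 133.0/9.8 = 13.5714
K_B = (4C+2)/(4C−3) = 56.286/51.286 = 1.0975
τ₀ = 8FD/(πd³) = 8·894·133.0/(π·9.8³) = 951216/2956.8 = 321.7 MPa
τ_max = K·τ₀ = 1.0975 × 321.7 = 353.06 MPa

353 MPa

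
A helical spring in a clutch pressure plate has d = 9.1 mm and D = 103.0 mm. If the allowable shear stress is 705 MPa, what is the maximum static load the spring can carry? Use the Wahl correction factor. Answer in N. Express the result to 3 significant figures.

1800 N

C = D/d = 103.0/9.1 = 11.3187
K_W = (4C−1)/(4C−4) + 0.615/C = 44.275/41.275 + 0.0543 = 1.1270
τ_max = K·8FD/(πd³) → F_max = τ_allow·πd³/(8DK)
F_max = 705·π·9.1³/(8·103.0·1.1270) = 1.669e+06/928.66 = 1797.2 N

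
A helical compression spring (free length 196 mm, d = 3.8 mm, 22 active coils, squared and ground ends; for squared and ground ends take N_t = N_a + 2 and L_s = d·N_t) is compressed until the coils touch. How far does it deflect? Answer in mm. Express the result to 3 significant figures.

N_t = 24; L_s = 3.8·24 = 91.2 mm
δ_solid = L₀ − L_s = 196 − 91.2 = 104.8 mm

105 mm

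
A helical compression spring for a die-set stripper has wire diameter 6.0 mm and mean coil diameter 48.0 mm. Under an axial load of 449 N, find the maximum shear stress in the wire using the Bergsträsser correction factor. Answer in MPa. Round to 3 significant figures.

Spring index C = D/d = 48.0/6.0 = 8.0000
K_B = (4C+2)/(4C−3) = 34.000/29.000 = 1.1724
τ₀ = 8FD/(πd³) = 8·449·48.0/(π·6.0³) = 172416/678.58 = 254.08 MPa
τ_max = K·τ₀ = 1.1724 × 254.08 = 297.89 MPa

298 MPa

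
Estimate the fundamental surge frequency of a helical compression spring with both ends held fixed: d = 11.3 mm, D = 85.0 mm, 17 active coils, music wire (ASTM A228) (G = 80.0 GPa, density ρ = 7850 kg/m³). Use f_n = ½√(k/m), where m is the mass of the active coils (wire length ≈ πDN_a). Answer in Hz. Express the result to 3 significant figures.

k = Gd⁴/(8D³N_a) = (80.0×10³)(11.3⁴)/(8·85.0³·17) = 15.617 N/mm = 15617 N/m
Wire length L = πDN_a = π·85.0·17 = 4539.6 mm
m = ρ·(πd²/4)·L = 7850 × 100.29×10⁻⁶ m² × 4.5396 m = 3.5738 kg
f_n = ½√(k/m) = 0.5·√(15617/3.5738) = 0.5·√(4369.9) = 33.053 Hz

33.1 Hz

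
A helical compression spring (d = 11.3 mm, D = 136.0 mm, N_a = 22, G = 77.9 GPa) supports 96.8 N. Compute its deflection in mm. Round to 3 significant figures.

k = Gd⁴/(8D³N_a) = (77.9×10³)(11.3⁴)/(8·136.0³·22) = 2.8689 N/mm
δ = F/k = 96.8 / 2.8689 = 33.741 mm

33.7 mm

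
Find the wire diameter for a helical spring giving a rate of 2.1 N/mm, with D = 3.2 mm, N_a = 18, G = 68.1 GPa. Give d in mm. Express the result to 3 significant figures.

0.618 mm

d = (8D³N_a·k / G)^(1/4) = (8·3.2³·18·2.1 / (68.1×10³))^0.25
  = (0.14551)^0.25 = 0.6176 mm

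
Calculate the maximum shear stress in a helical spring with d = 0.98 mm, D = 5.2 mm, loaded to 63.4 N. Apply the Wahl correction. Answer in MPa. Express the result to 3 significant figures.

1150 MPa

Spring index C = D/d = 5.2/0.98 = 5.3061
K_W = (4C−1)/(4C−4) + 0.615/C = 20.224/17.224 + 0.1159 = 1.2901
τ₀ = 8FD/(πd³) = 8·63.4·5.2/(π·0.98³) = 2637.44/2.9568 = 891.98 MPa
τ_max = K·τ₀ = 1.2901 × 891.98 = 1150.7 MPa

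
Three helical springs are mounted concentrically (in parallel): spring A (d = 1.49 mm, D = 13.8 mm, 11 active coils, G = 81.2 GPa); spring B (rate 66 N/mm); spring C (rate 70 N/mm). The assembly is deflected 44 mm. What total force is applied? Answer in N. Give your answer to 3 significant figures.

6060 N

k_A = Gd⁴/(8D³N_a) = (81.2×10³)(1.49⁴)/(8·13.8³·11) = 1.7305 N/mm
Parallel: k_eq = 1.7305 + 66 + 70 = 137.73 N/mm
F = k_eq·δ = 137.73·44 = 6060.1 N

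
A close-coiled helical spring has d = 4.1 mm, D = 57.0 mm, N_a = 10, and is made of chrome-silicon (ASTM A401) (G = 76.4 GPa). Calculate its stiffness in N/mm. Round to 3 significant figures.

k = Gd⁴/(8D³N_a) = (76.4×10³ × 4.1⁴) / (8 × 57.0³ × 10)
  = 2.15888e+07 / 1.48154e+07 = 1.4572 N/mm

1.46 N/mm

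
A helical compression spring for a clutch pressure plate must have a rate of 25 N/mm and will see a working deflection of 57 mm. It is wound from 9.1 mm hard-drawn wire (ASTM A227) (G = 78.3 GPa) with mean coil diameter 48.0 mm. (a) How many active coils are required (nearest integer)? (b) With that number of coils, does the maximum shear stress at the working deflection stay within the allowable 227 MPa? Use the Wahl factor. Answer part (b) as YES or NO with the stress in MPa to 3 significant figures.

(a) 24 coils; (b) NO, τ_max = 302 MPa

N_a = Gd⁴/(8D³k) = (78.3×10³)(9.1⁴)/(8·48.0³·25) = 24.28 → N_a = 24
Actual rate k = Gd⁴/(8D³·24) = 25.287 N/mm
Working load F = kδ = 25.287·57 = 1441.4 N
C = 48.0/9.1 = 5.2747; K_W = (4C−1)/(4C−4)+0.615/C = 1.2920
τ_max = K_W·8FD/(πd³) = 1.2920·233.79 = 302.07 MPa
τ_max > 227 MPa → exceeds allowable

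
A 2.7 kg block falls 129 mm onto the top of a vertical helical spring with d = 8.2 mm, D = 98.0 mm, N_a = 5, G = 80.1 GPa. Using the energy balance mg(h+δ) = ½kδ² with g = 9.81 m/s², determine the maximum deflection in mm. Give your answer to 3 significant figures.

29.5 mm

k = Gd⁴/(8D³N_a) = (80.1×10³)(8.2⁴)/(8·98.0³·5) = 9.6194 N/mm
W = mg = 2.7 × 9.81 = 26.487 N
½kδ² − Wδ − Wh = 0 → δ = (W + √(W² + 2kWh))/k
δ = (26.487 + √(701.56 + 65735.8))/9.6194 = (26.487 + 257.75)/9.6194 = 29.549 mm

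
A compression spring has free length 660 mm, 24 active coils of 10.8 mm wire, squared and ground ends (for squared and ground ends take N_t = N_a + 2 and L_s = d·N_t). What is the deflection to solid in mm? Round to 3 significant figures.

379 mm

N_t = 26; L_s = 10.8·26 = 280.8 mm
δ_solid = L₀ − L_s = 660 − 280.8 = 379.2 mm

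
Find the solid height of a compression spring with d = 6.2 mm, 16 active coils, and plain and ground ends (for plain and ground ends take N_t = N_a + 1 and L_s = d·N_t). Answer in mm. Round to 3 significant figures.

plain and ground ends: N_t = N_a + 1 = 16 + 1 = 17
L_s = d·N_t = 6.2 × 17 = 105.4 mm

105 mm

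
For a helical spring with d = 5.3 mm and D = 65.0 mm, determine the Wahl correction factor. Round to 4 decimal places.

1.1167

C = D/d = 65.0/5.3 = 12.2642
K_W = (4C−1)/(4C−4) + 0.615/C = 48.057/45.057 + 0.0501 = 1.1167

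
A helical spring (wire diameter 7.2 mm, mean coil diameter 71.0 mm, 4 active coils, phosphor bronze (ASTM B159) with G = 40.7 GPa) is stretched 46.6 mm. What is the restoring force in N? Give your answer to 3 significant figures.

k = Gd⁴/(8D³N_a) = (40.7×10³)(7.2⁴)/(8·71.0³·4) = 9.5499 N/mm
F = k·δ = 9.5499 × 46.6 = 445.03 N

445 N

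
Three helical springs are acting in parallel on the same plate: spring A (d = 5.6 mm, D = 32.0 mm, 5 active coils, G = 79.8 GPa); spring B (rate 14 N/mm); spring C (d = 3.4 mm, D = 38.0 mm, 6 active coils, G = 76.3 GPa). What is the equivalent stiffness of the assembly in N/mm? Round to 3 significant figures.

k_A = Gd⁴/(8D³N_a) = (79.8×10³)(5.6⁴)/(8·32.0³·5) = 59.875 N/mm
k_C = Gd⁴/(8D³N_a) = (76.3×10³)(3.4⁴)/(8·38.0³·6) = 3.8712 N/mm
Parallel: k_eq = 59.875 + 14 + 3.8712 = 77.746 N/mm

77.7 N/mm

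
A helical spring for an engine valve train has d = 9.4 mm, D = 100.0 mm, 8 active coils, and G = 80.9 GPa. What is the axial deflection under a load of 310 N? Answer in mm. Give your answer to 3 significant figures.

31.4 mm

k = Gd⁴/(8D³N_a) = (80.9×10³)(9.4⁴)/(8·100.0³·8) = 9.8692 N/mm
δ = F/k = 310 / 9.8692 = 31.411 mm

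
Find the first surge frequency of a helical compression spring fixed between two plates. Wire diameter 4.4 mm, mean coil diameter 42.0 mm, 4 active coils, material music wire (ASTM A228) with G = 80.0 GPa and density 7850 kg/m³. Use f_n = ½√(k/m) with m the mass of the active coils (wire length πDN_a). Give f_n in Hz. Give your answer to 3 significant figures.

k = Gd⁴/(8D³N_a) = (80.0×10³)(4.4⁴)/(8·42.0³·4) = 12.647 N/mm = 12647 N/m
Wire length L = πDN_a = π·42.0·4 = 527.79 mm
m = ρ·(πd²/4)·L = 7850 × 15.205×10⁻⁶ m² × 0.52779 m = 0.062998 kg
f_n = ½√(k/m) = 0.5·√(12647/0.062998) = 0.5·√(2.0076e+05) = 224.03 Hz

224 Hz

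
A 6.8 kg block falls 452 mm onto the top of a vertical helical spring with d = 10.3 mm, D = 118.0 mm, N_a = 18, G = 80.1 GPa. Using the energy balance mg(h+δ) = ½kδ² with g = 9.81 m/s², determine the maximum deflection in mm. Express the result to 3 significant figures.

k = Gd⁴/(8D³N_a) = (80.1×10³)(10.3⁴)/(8·118.0³·18) = 3.8104 N/mm
W = mg = 6.8 × 9.81 = 66.708 N
½kδ² − Wδ − Wh = 0 → δ = (W + √(W² + 2kWh))/k
δ = (66.708 + √(4450 + 229784))/3.8104 = (66.708 + 483.98)/3.8104 = 144.52 mm

145 mm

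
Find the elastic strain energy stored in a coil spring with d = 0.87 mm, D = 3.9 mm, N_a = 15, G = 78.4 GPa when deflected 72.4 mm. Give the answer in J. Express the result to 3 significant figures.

16.5 J

k = Gd⁴/(8D³N_a) = (78.4×10³)(0.87⁴)/(8·3.9³·15) = 6.3098 N/mm
U = ½kδ² = 0.5 × 6.3098 × 72.4² = 16537 N·mm = 16.537 J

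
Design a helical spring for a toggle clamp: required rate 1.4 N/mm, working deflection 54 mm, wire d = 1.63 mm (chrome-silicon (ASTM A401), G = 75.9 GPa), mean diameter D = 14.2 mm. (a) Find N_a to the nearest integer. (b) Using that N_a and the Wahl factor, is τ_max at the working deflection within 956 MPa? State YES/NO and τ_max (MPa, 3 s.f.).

(a) 17 coils; (b) YES, τ_max = 724 MPa

N_a = Gd⁴/(8D³k) = (75.9×10³)(1.63⁴)/(8·14.2³·1.4) = 16.71 → N_a = 17
Actual rate k = Gd⁴/(8D³·17) = 1.3759 N/mm
Working load F = kδ = 1.3759·54 = 74.299 N
C = 14.2/1.63 = 8.7117; K_W = (4C−1)/(4C−4)+0.615/C = 1.1679
τ_max = K_W·8FD/(πd³) = 1.1679·620.37 = 724.49 MPa
τ_max ≤ 956 MPa → acceptable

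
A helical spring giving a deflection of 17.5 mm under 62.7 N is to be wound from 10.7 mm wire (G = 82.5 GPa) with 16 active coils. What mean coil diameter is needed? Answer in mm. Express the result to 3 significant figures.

133 mm

Required rate k = F/δ = 62.7/17.5 = 3.5829 N/mm
D = (Gd⁴/(8N_a·k))^(1/3) = (82.5×10³·10.7⁴/(8·16·3.5829))^(1/3)
  = (2.35803e+06)^(1/3) = 133.1016 mm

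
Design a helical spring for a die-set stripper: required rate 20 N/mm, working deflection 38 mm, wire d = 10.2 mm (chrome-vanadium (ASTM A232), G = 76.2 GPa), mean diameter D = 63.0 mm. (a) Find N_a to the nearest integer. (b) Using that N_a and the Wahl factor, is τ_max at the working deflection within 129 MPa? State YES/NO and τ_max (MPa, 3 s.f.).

N_a = Gd⁴/(8D³k) = (76.2×10³)(10.2⁴)/(8·63.0³·20) = 20.62 → N_a = 21
Actual rate k = Gd⁴/(8D³·21) = 19.635 N/mm
Working load F = kδ = 19.635·38 = 746.12 N
C = 63.0/10.2 = 6.1765; K_W = (4C−1)/(4C−4)+0.615/C = 1.2445
τ_max = K_W·8FD/(πd³) = 1.2445·112.79 = 140.37 MPa
τ_max > 129 MPa → exceeds allowable

(a) 21 coils; (b) NO, τ_max = 140 MPa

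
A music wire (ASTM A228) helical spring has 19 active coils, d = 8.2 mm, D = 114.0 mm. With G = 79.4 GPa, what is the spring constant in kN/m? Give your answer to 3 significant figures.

1.59 kN/m

k = Gd⁴/(8D³N_a) = (79.4×10³ × 8.2⁴) / (8 × 114.0³ × 19)
  = 3.58985e+08 / 2.25195e+08 = 1.5941 N/mm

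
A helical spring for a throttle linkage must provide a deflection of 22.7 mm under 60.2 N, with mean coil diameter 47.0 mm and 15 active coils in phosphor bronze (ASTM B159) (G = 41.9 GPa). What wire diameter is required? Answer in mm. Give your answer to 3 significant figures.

5.30 mm

Required rate k = F/δ = 60.2/22.7 = 2.652 N/mm
d = (8D³N_a·k / G)^(1/4) = (8·47.0³·15·2.652 / (41.9×10³))^0.25
  = (788.55)^0.25 = 5.2992 mm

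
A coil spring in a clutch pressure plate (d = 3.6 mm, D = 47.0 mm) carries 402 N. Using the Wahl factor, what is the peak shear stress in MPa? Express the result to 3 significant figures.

1140 MPa

Spring index C = D/d = 47.0/3.6 = 13.0556
K_W = (4C−1)/(4C−4) + 0.615/C = 51.222/48.222 + 0.0471 = 1.1093
τ₀ = 8FD/(πd³) = 8·402·47.0/(π·3.6³) = 151152/146.57 = 1031.2 MPa
τ_max = K·τ₀ = 1.1093 × 1031.2 = 1144 MPa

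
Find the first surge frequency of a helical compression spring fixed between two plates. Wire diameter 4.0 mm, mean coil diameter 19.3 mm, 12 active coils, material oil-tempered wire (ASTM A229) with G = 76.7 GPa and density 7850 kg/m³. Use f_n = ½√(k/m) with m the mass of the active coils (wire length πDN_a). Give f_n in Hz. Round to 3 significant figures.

k = Gd⁴/(8D³N_a) = (76.7×10³)(4.0⁴)/(8·19.3³·12) = 28.451 N/mm = 28451 N/m
Wire length L = πDN_a = π·19.3·12 = 727.59 mm
m = ρ·(πd²/4)·L = 7850 × 12.566×10⁻⁶ m² × 0.72759 m = 0.071774 kg
f_n = ½√(k/m) = 0.5·√(28451/0.071774) = 0.5·√(3.9639e+05) = 314.8 Hz

315 Hz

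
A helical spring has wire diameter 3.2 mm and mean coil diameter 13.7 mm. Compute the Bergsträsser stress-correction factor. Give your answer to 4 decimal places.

C = D/d = 13.7/3.2 = 4.2812
K_B = (4C+2)/(4C−3) = 19.125/14.125 = 1.3540

1.3540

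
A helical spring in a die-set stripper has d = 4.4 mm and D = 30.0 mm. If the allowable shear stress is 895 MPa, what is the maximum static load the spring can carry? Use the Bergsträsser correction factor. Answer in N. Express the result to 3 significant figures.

C = D/d = 30.0/4.4 = 6.8182
K_B = (4C+2)/(4C−3) = 29.273/24.273 = 1.2060
τ_max = K·8FD/(πd³) → F_max = τ_allow·πd³/(8DK)
F_max = 895·π·4.4³/(8·30.0·1.2060) = 2.3951e+05/289.44 = 827.51 N

828 N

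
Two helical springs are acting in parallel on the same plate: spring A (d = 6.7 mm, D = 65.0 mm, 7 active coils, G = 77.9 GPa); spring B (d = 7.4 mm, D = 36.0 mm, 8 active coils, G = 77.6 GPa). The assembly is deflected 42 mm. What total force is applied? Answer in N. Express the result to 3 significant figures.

k_A = Gd⁴/(8D³N_a) = (77.9×10³)(6.7⁴)/(8·65.0³·7) = 10.207 N/mm
k_B = Gd⁴/(8D³N_a) = (77.6×10³)(7.4⁴)/(8·36.0³·8) = 77.929 N/mm
Parallel: k_eq = 10.207 + 77.929 = 88.137 N/mm
F = k_eq·δ = 88.137·42 = 3701.7 N

3700 N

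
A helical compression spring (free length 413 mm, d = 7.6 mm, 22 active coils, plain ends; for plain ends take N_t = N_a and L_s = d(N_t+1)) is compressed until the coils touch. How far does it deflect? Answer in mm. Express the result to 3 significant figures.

N_t = 22; L_s = 7.6·23 = 174.8 mm
δ_solid = L₀ − L_s = 413 − 174.8 = 238.2 mm

238 mm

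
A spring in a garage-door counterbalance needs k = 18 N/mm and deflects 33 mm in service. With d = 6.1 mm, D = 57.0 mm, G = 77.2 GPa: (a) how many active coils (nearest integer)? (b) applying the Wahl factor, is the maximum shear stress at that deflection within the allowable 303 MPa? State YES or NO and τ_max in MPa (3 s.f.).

(a) 4 coils; (b) NO, τ_max = 440 MPa

N_a = Gd⁴/(8D³k) = (77.2×10³)(6.1⁴)/(8·57.0³·18) = 4.008 → N_a = 4
Actual rate k = Gd⁴/(8D³·4) = 18.037 N/mm
Working load F = kδ = 18.037·33 = 595.22 N
C = 57.0/6.1 = 9.3443; K_W = (4C−1)/(4C−4)+0.615/C = 1.1557
τ_max = K_W·8FD/(πd³) = 1.1557·380.63 = 439.89 MPa
τ_max > 303 MPa → exceeds allowable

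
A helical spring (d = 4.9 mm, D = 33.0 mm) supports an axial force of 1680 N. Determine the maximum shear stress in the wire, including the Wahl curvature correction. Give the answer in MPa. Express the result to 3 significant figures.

Spring index C = D/d = 33.0/4.9 = 6.7347
K_W = (4C−1)/(4C−4) + 0.615/C = 25.939/22.939 + 0.0913 = 1.2221
τ₀ = 8FD/(πd³) = 8·1680·33.0/(π·4.9³) = 443520/369.61 = 1200 MPa
τ_max = K·τ₀ = 1.2221 × 1200 = 1466.5 MPa

1470 MPa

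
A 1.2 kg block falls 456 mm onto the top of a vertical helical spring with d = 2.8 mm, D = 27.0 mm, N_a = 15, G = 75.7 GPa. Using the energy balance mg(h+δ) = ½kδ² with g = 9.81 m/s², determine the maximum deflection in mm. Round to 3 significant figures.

k = Gd⁴/(8D³N_a) = (75.7×10³)(2.8⁴)/(8·27.0³·15) = 1.97 N/mm
W = mg = 1.2 × 9.81 = 11.772 N
½kδ² − Wδ − Wh = 0 → δ = (W + √(W² + 2kWh))/k
δ = (11.772 + √(138.58 + 21149.5))/1.97 = (11.772 + 145.9)/1.97 = 80.041 mm

80.0 mm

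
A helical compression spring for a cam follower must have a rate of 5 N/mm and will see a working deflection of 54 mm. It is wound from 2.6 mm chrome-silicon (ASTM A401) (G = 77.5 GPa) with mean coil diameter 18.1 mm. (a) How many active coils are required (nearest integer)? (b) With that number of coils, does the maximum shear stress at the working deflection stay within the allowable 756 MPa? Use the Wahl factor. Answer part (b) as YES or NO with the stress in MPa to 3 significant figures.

N_a = Gd⁴/(8D³k) = (77.5×10³)(2.6⁴)/(8·18.1³·5) = 14.93 → N_a = 15
Actual rate k = Gd⁴/(8D³·15) = 4.9771 N/mm
Working load F = kδ = 4.9771·54 = 268.76 N
C = 18.1/2.6 = 6.9615; K_W = (4C−1)/(4C−4)+0.615/C = 1.2141
τ_max = K_W·8FD/(πd³) = 1.2141·704.81 = 855.74 MPa
τ_max > 756 MPa → exceeds allowable

(a) 15 coils; (b) NO, τ_max = 856 MPa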